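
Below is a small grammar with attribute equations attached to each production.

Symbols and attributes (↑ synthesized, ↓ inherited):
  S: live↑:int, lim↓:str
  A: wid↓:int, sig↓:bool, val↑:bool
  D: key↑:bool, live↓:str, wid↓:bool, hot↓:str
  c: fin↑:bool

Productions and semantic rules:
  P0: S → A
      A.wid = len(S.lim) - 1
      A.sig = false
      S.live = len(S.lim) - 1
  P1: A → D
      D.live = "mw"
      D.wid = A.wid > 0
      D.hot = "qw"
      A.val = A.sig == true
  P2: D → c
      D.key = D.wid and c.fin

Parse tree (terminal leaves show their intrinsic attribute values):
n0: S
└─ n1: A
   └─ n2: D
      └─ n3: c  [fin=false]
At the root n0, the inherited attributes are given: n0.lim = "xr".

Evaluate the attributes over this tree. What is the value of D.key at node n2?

1. n0.lim = "xr"  [given at root]
2. n1.wid = 1  [len(S.lim) - 1]
3. n1.sig = false  [false]
4. n2.live = "mw"  ["mw"]
5. n2.wid = true  [A.wid > 0]
6. n2.hot = "qw"  ["qw"]
7. n3.fin = false  [terminal]
8. n2.key = false  [D.wid and c.fin]
9. n1.val = false  [A.sig == true]
10. n0.live = 1  [len(S.lim) - 1]

false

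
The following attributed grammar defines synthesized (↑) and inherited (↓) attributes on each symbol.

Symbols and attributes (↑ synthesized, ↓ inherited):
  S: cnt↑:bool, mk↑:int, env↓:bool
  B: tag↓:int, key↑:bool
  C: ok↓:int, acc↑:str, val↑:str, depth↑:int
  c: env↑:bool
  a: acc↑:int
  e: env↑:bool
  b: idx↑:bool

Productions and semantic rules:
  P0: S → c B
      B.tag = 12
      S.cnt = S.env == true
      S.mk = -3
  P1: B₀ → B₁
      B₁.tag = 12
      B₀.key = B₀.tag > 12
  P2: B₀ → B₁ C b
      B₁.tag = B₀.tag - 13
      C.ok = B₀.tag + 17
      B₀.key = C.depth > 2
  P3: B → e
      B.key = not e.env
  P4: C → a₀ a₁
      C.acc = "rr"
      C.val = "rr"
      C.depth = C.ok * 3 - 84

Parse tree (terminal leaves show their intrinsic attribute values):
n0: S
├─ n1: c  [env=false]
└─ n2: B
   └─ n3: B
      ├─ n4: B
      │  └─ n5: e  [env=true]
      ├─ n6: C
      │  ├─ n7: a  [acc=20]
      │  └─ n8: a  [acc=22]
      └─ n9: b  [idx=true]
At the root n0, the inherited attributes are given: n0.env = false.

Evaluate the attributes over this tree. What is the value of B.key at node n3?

1. n0.env = false  [given at root]
2. n1.env = false  [terminal]
3. n2.tag = 12  [12]
4. n3.tag = 12  [12]
5. n4.tag = -1  [B₀.tag - 13]
6. n5.env = true  [terminal]
7. n4.key = false  [not e.env]
8. n6.ok = 29  [B₀.tag + 17]
9. n7.acc = 20  [terminal]
10. n8.acc = 22  [terminal]
11. n6.acc = "rr"  ["rr"]
12. n6.val = "rr"  ["rr"]
13. n6.depth = 3  [C.ok * 3 - 84]
14. n9.idx = true  [terminal]
15. n3.key = true  [C.depth > 2]
16. n2.key = false  [B₀.tag > 12]
17. n0.cnt = false  [S.env == true]
18. n0.mk = -3  [-3]

true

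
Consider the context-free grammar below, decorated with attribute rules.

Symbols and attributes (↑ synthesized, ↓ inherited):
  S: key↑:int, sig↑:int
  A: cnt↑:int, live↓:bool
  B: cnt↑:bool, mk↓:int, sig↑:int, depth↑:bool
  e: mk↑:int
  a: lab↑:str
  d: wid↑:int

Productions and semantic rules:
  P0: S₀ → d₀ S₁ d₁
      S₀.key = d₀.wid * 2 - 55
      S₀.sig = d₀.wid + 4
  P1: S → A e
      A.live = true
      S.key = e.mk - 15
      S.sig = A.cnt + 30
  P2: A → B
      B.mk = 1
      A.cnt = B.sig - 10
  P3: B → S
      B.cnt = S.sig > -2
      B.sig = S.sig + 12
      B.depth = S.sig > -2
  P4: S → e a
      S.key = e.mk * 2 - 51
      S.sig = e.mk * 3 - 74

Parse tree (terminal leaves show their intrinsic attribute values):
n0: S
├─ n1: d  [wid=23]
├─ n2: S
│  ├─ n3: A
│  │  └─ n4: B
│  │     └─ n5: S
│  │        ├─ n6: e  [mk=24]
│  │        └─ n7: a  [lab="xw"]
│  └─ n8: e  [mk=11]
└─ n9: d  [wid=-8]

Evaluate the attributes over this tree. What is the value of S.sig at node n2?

30

1. n1.wid = 23  [terminal]
2. n3.live = true  [true]
3. n4.mk = 1  [1]
4. n6.mk = 24  [terminal]
5. n7.lab = "xw"  [terminal]
6. n5.key = -3  [e.mk * 2 - 51]
7. n5.sig = -2  [e.mk * 3 - 74]
8. n4.cnt = false  [S.sig > -2]
9. n4.sig = 10  [S.sig + 12]
10. n4.depth = false  [S.sig > -2]
11. n3.cnt = 0  [B.sig - 10]
12. n8.mk = 11  [terminal]
13. n2.key = -4  [e.mk - 15]
14. n2.sig = 30  [A.cnt + 30]
15. n9.wid = -8  [terminal]
16. n0.key = -9  [d₀.wid * 2 - 55]
17. n0.sig = 27  [d₀.wid + 4]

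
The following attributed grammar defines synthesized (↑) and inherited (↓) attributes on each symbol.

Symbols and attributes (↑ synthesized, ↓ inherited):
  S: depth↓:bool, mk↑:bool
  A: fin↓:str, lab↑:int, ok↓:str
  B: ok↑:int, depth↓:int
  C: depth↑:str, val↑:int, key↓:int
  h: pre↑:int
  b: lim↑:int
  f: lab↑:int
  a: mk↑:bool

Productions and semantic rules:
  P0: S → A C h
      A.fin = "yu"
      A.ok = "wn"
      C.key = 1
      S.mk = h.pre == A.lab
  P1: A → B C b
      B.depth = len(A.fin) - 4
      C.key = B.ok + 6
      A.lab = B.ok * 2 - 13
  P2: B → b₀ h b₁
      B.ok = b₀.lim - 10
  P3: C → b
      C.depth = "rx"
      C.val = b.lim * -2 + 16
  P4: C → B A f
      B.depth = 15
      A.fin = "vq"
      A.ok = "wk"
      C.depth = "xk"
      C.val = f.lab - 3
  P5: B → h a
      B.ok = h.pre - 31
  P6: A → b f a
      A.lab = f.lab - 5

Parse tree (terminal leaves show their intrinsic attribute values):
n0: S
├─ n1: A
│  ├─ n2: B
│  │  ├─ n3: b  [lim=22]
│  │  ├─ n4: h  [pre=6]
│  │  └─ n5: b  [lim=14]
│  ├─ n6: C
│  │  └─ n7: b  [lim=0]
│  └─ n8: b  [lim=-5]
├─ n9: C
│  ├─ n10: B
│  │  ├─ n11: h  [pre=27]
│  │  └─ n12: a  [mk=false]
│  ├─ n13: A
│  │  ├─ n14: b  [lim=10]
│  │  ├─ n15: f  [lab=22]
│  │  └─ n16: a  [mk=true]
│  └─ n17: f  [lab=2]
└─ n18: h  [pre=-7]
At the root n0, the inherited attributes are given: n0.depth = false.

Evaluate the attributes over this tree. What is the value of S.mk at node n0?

1. n0.depth = false  [given at root]
2. n1.fin = "yu"  ["yu"]
3. n1.ok = "wn"  ["wn"]
4. n2.depth = -2  [len(A.fin) - 4]
5. n3.lim = 22  [terminal]
6. n4.pre = 6  [terminal]
7. n5.lim = 14  [terminal]
8. n2.ok = 12  [b₀.lim - 10]
9. n6.key = 18  [B.ok + 6]
10. n7.lim = 0  [terminal]
11. n6.depth = "rx"  ["rx"]
12. n6.val = 16  [b.lim * -2 + 16]
13. n8.lim = -5  [terminal]
14. n1.lab = 11  [B.ok * 2 - 13]
15. n9.key = 1  [1]
16. n10.depth = 15  [15]
17. n11.pre = 27  [terminal]
18. n12.mk = false  [terminal]
19. n10.ok = -4  [h.pre - 31]
20. n13.fin = "vq"  ["vq"]
21. n13.ok = "wk"  ["wk"]
22. n14.lim = 10  [terminal]
23. n15.lab = 22  [terminal]
24. n16.mk = true  [terminal]
25. n13.lab = 17  [f.lab - 5]
26. n17.lab = 2  [terminal]
27. n9.depth = "xk"  ["xk"]
28. n9.val = -1  [f.lab - 3]
29. n18.pre = -7  [terminal]
30. n0.mk = false  [h.pre == A.lab]

false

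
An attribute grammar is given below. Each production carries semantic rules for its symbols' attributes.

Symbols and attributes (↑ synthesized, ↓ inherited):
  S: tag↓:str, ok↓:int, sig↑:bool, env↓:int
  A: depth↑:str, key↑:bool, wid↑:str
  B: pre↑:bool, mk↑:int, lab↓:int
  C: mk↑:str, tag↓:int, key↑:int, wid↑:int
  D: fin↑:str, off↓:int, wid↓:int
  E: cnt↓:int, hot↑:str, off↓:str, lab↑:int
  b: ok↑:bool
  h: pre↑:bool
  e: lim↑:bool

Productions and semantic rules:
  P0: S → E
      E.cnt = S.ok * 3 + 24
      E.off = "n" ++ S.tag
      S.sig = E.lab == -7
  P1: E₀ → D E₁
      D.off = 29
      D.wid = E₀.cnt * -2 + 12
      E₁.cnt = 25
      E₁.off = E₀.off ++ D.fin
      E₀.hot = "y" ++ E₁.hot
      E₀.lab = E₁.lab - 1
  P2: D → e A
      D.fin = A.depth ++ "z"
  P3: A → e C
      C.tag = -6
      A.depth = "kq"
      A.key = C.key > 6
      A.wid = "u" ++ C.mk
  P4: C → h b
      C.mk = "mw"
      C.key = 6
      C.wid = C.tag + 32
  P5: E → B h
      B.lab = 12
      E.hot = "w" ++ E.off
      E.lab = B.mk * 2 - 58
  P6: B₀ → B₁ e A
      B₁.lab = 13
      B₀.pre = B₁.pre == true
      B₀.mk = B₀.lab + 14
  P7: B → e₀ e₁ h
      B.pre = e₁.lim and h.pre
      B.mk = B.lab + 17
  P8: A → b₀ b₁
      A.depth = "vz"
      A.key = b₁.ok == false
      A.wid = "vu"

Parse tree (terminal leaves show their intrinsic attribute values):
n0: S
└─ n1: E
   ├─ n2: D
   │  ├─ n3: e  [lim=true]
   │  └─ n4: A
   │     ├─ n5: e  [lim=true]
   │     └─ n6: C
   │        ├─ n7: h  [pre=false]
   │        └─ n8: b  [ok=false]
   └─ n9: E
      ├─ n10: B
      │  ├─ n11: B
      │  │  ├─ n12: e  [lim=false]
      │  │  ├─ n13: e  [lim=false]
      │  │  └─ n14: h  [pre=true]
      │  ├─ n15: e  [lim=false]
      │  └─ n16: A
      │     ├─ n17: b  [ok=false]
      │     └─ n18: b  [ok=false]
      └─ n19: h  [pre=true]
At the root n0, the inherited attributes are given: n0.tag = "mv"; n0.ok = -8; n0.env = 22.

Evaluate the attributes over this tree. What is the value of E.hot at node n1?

1. n0.tag = "mv"  [given at root]
2. n0.ok = -8  [given at root]
3. n0.env = 22  [given at root]
4. n1.cnt = 0  [S.ok * 3 + 24]
5. n1.off = "nmv"  ["n" ++ S.tag]
6. n2.off = 29  [29]
7. n2.wid = 12  [E₀.cnt * -2 + 12]
8. n3.lim = true  [terminal]
9. n5.lim = true  [terminal]
10. n6.tag = -6  [-6]
11. n7.pre = false  [terminal]
12. n8.ok = false  [terminal]
13. n6.mk = "mw"  ["mw"]
14. n6.key = 6  [6]
15. n6.wid = 26  [C.tag + 32]
16. n4.depth = "kq"  ["kq"]
17. n4.key = false  [C.key > 6]
18. n4.wid = "umw"  ["u" ++ C.mk]
19. n2.fin = "kqz"  [A.depth ++ "z"]
20. n9.cnt = 25  [25]
21. n9.off = "nmvkqz"  [E₀.off ++ D.fin]
22. n10.lab = 12  [12]
23. n11.lab = 13  [13]
24. n12.lim = false  [terminal]
25. n13.lim = false  [terminal]
26. n14.pre = true  [terminal]
27. n11.pre = false  [e₁.lim and h.pre]
28. n11.mk = 30  [B.lab + 17]
29. n15.lim = false  [terminal]
30. n17.ok = false  [terminal]
31. n18.ok = false  [terminal]
32. n16.depth = "vz"  ["vz"]
33. n16.key = true  [b₁.ok == false]
34. n16.wid = "vu"  ["vu"]
35. n10.pre = false  [B₁.pre == true]
36. n10.mk = 26  [B₀.lab + 14]
37. n19.pre = true  [terminal]
38. n9.hot = "wnmvkqz"  ["w" ++ E.off]
39. n9.lab = -6  [B.mk * 2 - 58]
40. n1.hot = "ywnmvkqz"  ["y" ++ E₁.hot]
41. n1.lab = -7  [E₁.lab - 1]
42. n0.sig = true  [E.lab == -7]

"ywnmvkqz"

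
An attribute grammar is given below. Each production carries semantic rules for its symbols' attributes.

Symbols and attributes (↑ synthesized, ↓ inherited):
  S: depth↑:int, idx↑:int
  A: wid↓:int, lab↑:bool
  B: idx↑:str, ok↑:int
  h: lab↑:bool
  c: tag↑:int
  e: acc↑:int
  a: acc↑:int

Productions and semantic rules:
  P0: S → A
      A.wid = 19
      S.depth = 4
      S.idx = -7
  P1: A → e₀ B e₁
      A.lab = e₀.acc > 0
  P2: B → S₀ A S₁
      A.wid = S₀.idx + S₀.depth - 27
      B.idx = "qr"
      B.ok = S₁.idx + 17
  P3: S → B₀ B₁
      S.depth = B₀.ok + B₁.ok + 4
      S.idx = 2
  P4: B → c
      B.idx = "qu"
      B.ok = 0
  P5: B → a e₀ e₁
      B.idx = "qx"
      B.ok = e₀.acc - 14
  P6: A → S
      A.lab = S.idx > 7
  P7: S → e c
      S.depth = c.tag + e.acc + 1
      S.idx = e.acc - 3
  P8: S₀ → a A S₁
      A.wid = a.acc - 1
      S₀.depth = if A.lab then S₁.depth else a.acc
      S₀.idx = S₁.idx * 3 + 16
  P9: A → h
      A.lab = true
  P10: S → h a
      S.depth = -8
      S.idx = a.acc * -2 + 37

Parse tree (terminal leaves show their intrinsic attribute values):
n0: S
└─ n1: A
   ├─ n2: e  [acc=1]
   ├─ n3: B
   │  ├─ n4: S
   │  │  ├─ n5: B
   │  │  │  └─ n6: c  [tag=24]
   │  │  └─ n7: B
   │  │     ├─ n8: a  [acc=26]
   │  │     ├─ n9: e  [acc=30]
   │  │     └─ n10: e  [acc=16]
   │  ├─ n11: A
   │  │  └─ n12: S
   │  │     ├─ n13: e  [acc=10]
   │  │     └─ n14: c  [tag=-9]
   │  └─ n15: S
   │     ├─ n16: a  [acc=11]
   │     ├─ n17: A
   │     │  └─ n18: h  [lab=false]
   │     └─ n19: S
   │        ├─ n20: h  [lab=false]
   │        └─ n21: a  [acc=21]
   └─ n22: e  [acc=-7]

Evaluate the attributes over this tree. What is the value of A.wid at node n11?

-5

1. n1.wid = 19  [19]
2. n2.acc = 1  [terminal]
3. n6.tag = 24  [terminal]
4. n5.idx = "qu"  ["qu"]
5. n5.ok = 0  [0]
6. n8.acc = 26  [terminal]
7. n9.acc = 30  [terminal]
8. n10.acc = 16  [terminal]
9. n7.idx = "qx"  ["qx"]
10. n7.ok = 16  [e₀.acc - 14]
11. n4.depth = 20  [B₀.ok + B₁.ok + 4]
12. n4.idx = 2  [2]
13. n11.wid = -5  [S₀.idx + S₀.depth - 27]
14. n13.acc = 10  [terminal]
15. n14.tag = -9  [terminal]
16. n12.depth = 2  [c.tag + e.acc + 1]
17. n12.idx = 7  [e.acc - 3]
18. n11.lab = false  [S.idx > 7]
19. n16.acc = 11  [terminal]
20. n17.wid = 10  [a.acc - 1]
21. n18.lab = false  [terminal]
22. n17.lab = true  [true]
23. n20.lab = false  [terminal]
24. n21.acc = 21  [terminal]
25. n19.depth = -8  [-8]
26. n19.idx = -5  [a.acc * -2 + 37]
27. n15.depth = -8  [if A.lab then S₁.depth else a.acc]
28. n15.idx = 1  [S₁.idx * 3 + 16]
29. n3.idx = "qr"  ["qr"]
30. n3.ok = 18  [S₁.idx + 17]
31. n22.acc = -7  [terminal]
32. n1.lab = true  [e₀.acc > 0]
33. n0.depth = 4  [4]
34. n0.idx = -7  [-7]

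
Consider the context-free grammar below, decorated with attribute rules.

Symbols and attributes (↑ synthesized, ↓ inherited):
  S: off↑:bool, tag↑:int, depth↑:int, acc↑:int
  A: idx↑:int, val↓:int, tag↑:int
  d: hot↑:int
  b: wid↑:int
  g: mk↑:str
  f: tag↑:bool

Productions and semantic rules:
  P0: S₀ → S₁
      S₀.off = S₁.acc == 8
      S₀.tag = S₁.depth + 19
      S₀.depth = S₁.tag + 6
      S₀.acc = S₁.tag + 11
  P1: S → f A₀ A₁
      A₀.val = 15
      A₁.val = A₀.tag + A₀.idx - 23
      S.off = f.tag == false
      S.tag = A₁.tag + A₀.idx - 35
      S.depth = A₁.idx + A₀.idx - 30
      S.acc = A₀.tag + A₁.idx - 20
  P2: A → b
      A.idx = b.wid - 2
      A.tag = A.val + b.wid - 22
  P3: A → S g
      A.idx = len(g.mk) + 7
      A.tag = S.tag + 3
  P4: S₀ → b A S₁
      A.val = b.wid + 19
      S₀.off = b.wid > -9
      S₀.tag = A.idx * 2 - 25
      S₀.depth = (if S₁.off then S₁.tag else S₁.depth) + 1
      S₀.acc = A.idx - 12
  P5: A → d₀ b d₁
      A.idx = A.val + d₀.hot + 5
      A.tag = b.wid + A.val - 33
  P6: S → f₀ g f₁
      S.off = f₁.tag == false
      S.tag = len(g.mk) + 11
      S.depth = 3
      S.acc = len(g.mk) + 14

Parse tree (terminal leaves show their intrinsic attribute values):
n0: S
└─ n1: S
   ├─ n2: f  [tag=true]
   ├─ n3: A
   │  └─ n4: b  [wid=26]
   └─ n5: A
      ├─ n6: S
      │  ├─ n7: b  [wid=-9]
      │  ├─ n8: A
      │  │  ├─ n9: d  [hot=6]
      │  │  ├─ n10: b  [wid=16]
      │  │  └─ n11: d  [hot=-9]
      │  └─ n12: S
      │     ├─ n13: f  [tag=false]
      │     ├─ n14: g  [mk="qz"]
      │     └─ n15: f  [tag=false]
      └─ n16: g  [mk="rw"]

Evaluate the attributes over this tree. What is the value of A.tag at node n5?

20

1. n2.tag = true  [terminal]
2. n3.val = 15  [15]
3. n4.wid = 26  [terminal]
4. n3.idx = 24  [b.wid - 2]
5. n3.tag = 19  [A.val + b.wid - 22]
6. n5.val = 20  [A₀.tag + A₀.idx - 23]
7. n7.wid = -9  [terminal]
8. n8.val = 10  [b.wid + 19]
9. n9.hot = 6  [terminal]
10. n10.wid = 16  [terminal]
11. n11.hot = -9  [terminal]
12. n8.idx = 21  [A.val + d₀.hot + 5]
13. n8.tag = -7  [b.wid + A.val - 33]
14. n13.tag = false  [terminal]
15. n14.mk = "qz"  [terminal]
16. n15.tag = false  [terminal]
17. n12.off = true  [f₁.tag == false]
18. n12.tag = 13  [len(g.mk) + 11]
19. n12.depth = 3  [3]
20. n12.acc = 16  [len(g.mk) + 14]
21. n6.off = false  [b.wid > -9]
22. n6.tag = 17  [A.idx * 2 - 25]
23. n6.depth = 14  [(if S₁.off then S₁.tag else S₁.depth) + 1]
24. n6.acc = 9  [A.idx - 12]
25. n16.mk = "rw"  [terminal]
26. n5.idx = 9  [len(g.mk) + 7]
27. n5.tag = 20  [S.tag + 3]
28. n1.off = false  [f.tag == false]
29. n1.tag = 9  [A₁.tag + A₀.idx - 35]
30. n1.depth = 3  [A₁.idx + A₀.idx - 30]
31. n1.acc = 8  [A₀.tag + A₁.idx - 20]
32. n0.off = true  [S₁.acc == 8]
33. n0.tag = 22  [S₁.depth + 19]
34. n0.depth = 15  [S₁.tag + 6]
35. n0.acc = 20  [S₁.tag + 11]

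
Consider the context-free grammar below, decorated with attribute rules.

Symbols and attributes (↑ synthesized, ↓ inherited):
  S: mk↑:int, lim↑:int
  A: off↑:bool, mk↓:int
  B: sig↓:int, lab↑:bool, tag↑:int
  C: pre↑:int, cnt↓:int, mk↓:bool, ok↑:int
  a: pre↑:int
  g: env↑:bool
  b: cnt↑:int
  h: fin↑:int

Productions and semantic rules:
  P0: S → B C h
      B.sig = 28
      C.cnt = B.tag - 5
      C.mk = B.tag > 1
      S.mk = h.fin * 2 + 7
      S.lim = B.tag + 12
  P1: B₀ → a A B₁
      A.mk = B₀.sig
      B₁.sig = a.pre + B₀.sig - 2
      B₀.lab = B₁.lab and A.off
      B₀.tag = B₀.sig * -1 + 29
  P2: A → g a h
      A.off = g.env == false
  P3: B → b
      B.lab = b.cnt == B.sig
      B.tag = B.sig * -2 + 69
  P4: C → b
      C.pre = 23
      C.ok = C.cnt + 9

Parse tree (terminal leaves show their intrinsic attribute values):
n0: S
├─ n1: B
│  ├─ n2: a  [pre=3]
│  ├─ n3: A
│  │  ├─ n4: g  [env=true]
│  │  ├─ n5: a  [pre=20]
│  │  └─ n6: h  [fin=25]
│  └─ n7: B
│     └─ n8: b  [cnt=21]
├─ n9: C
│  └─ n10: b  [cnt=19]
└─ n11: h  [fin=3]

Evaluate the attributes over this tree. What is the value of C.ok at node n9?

1. n1.sig = 28  [28]
2. n2.pre = 3  [terminal]
3. n3.mk = 28  [B₀.sig]
4. n4.env = true  [terminal]
5. n5.pre = 20  [terminal]
6. n6.fin = 25  [terminal]
7. n3.off = false  [g.env == false]
8. n7.sig = 29  [a.pre + B₀.sig - 2]
9. n8.cnt = 21  [terminal]
10. n7.lab = false  [b.cnt == B.sig]
11. n7.tag = 11  [B.sig * -2 + 69]
12. n1.lab = false  [B₁.lab and A.off]
13. n1.tag = 1  [B₀.sig * -1 + 29]
14. n9.cnt = -4  [B.tag - 5]
15. n9.mk = false  [B.tag > 1]
16. n10.cnt = 19  [terminal]
17. n9.pre = 23  [23]
18. n9.ok = 5  [C.cnt + 9]
19. n11.fin = 3  [terminal]
20. n0.mk = 13  [h.fin * 2 + 7]
21. n0.lim = 13  [B.tag + 12]

5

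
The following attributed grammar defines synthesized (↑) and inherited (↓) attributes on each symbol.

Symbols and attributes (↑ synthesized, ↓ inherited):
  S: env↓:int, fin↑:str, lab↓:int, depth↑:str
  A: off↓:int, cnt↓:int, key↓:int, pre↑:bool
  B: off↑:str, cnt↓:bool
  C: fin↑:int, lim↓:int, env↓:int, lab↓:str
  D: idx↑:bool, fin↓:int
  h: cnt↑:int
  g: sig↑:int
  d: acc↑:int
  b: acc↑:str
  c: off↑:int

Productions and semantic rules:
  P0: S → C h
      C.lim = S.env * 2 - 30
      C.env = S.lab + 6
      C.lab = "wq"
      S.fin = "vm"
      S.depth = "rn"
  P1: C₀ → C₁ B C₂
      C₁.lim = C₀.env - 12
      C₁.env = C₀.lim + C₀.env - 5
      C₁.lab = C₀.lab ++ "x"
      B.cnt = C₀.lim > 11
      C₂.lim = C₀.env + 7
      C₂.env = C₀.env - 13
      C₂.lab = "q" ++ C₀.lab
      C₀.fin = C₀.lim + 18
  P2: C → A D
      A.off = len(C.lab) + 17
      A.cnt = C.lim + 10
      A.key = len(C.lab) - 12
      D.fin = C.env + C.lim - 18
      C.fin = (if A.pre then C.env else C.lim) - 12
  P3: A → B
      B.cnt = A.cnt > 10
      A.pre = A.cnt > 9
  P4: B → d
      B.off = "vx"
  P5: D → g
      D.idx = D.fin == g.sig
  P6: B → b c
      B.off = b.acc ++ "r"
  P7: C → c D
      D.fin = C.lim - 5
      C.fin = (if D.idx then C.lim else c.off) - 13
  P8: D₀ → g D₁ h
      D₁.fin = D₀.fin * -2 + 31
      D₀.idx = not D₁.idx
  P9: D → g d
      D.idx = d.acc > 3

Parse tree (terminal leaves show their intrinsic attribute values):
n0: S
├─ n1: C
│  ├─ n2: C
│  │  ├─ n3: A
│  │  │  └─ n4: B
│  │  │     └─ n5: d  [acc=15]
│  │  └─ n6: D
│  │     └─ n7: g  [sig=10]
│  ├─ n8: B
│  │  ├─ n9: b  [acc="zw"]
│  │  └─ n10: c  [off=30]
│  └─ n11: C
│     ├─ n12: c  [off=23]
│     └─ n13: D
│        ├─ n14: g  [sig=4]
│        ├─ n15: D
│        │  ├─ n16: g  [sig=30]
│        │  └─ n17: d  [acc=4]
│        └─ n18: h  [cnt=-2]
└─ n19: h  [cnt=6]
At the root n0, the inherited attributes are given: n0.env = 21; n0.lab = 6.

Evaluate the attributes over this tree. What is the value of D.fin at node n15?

3

1. n0.env = 21  [given at root]
2. n0.lab = 6  [given at root]
3. n1.lim = 12  [S.env * 2 - 30]
4. n1.env = 12  [S.lab + 6]
5. n1.lab = "wq"  ["wq"]
6. n2.lim = 0  [C₀.env - 12]
7. n2.env = 19  [C₀.lim + C₀.env - 5]
8. n2.lab = "wqx"  [C₀.lab ++ "x"]
9. n3.off = 20  [len(C.lab) + 17]
10. n3.cnt = 10  [C.lim + 10]
11. n3.key = -9  [len(C.lab) - 12]
12. n4.cnt = false  [A.cnt > 10]
13. n5.acc = 15  [terminal]
14. n4.off = "vx"  ["vx"]
15. n3.pre = true  [A.cnt > 9]
16. n6.fin = 1  [C.env + C.lim - 18]
17. n7.sig = 10  [terminal]
18. n6.idx = false  [D.fin == g.sig]
19. n2.fin = 7  [(if A.pre then C.env else C.lim) - 12]
20. n8.cnt = true  [C₀.lim > 11]
21. n9.acc = "zw"  [terminal]
22. n10.off = 30  [terminal]
23. n8.off = "zwr"  [b.acc ++ "r"]
24. n11.lim = 19  [C₀.env + 7]
25. n11.env = -1  [C₀.env - 13]
26. n11.lab = "qwq"  ["q" ++ C₀.lab]
27. n12.off = 23  [terminal]
28. n13.fin = 14  [C.lim - 5]
29. n14.sig = 4  [terminal]
30. n15.fin = 3  [D₀.fin * -2 + 31]
31. n16.sig = 30  [terminal]
32. n17.acc = 4  [terminal]
33. n15.idx = true  [d.acc > 3]
34. n18.cnt = -2  [terminal]
35. n13.idx = false  [not D₁.idx]
36. n11.fin = 10  [(if D.idx then C.lim else c.off) - 13]
37. n1.fin = 30  [C₀.lim + 18]
38. n19.cnt = 6  [terminal]
39. n0.fin = "vm"  ["vm"]
40. n0.depth = "rn"  ["rn"]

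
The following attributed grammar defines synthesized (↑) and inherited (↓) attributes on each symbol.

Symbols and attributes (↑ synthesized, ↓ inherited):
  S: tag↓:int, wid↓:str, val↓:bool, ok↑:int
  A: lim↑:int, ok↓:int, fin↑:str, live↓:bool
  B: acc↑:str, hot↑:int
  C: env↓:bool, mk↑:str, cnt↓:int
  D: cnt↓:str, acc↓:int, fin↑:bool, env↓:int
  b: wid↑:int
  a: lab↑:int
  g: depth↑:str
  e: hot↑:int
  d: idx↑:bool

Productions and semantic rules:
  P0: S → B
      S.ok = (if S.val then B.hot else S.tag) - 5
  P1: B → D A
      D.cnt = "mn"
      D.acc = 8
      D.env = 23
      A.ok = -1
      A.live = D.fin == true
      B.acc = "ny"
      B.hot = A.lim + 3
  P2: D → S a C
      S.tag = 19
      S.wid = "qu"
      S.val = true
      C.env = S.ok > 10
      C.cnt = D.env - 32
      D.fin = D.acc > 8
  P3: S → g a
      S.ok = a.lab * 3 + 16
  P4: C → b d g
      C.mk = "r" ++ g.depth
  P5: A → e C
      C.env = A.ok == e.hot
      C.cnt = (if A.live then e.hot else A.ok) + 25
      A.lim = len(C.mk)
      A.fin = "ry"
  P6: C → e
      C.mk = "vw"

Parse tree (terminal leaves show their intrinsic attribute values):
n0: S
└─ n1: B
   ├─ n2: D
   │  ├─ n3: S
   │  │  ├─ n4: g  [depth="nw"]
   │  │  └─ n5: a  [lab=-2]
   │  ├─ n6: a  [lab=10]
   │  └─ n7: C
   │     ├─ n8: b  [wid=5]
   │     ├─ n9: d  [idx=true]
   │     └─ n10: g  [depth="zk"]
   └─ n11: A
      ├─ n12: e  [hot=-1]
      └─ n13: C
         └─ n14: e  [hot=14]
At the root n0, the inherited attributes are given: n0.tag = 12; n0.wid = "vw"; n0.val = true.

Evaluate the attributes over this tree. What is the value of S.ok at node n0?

0

1. n0.tag = 12  [given at root]
2. n0.wid = "vw"  [given at root]
3. n0.val = true  [given at root]
4. n2.cnt = "mn"  ["mn"]
5. n2.acc = 8  [8]
6. n2.env = 23  [23]
7. n3.tag = 19  [19]
8. n3.wid = "qu"  ["qu"]
9. n3.val = true  [true]
10. n4.depth = "nw"  [terminal]
11. n5.lab = -2  [terminal]
12. n3.ok = 10  [a.lab * 3 + 16]
13. n6.lab = 10  [terminal]
14. n7.env = false  [S.ok > 10]
15. n7.cnt = -9  [D.env - 32]
16. n8.wid = 5  [terminal]
17. n9.idx = true  [terminal]
18. n10.depth = "zk"  [terminal]
19. n7.mk = "rzk"  ["r" ++ g.depth]
20. n2.fin = false  [D.acc > 8]
21. n11.ok = -1  [-1]
22. n11.live = false  [D.fin == true]
23. n12.hot = -1  [terminal]
24. n13.env = true  [A.ok == e.hot]
25. n13.cnt = 24  [(if A.live then e.hot else A.ok) + 25]
26. n14.hot = 14  [terminal]
27. n13.mk = "vw"  ["vw"]
28. n11.lim = 2  [len(C.mk)]
29. n11.fin = "ry"  ["ry"]
30. n1.acc = "ny"  ["ny"]
31. n1.hot = 5  [A.lim + 3]
32. n0.ok = 0  [(if S.val then B.hot else S.tag) - 5]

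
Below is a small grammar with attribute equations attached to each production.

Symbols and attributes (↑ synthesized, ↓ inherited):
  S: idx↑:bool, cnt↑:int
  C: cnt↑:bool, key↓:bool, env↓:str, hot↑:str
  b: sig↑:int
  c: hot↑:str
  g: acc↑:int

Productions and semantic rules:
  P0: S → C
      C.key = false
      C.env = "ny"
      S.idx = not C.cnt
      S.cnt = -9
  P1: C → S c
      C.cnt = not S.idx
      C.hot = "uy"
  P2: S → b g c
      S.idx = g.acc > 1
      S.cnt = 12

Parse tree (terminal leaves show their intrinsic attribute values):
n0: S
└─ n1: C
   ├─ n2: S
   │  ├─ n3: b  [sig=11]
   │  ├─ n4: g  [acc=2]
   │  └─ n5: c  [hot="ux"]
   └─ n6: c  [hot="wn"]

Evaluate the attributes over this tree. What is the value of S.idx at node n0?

1. n1.key = false  [false]
2. n1.env = "ny"  ["ny"]
3. n3.sig = 11  [terminal]
4. n4.acc = 2  [terminal]
5. n5.hot = "ux"  [terminal]
6. n2.idx = true  [g.acc > 1]
7. n2.cnt = 12  [12]
8. n6.hot = "wn"  [terminal]
9. n1.cnt = false  [not S.idx]
10. n1.hot = "uy"  ["uy"]
11. n0.idx = true  [not C.cnt]
12. n0.cnt = -9  [-9]

true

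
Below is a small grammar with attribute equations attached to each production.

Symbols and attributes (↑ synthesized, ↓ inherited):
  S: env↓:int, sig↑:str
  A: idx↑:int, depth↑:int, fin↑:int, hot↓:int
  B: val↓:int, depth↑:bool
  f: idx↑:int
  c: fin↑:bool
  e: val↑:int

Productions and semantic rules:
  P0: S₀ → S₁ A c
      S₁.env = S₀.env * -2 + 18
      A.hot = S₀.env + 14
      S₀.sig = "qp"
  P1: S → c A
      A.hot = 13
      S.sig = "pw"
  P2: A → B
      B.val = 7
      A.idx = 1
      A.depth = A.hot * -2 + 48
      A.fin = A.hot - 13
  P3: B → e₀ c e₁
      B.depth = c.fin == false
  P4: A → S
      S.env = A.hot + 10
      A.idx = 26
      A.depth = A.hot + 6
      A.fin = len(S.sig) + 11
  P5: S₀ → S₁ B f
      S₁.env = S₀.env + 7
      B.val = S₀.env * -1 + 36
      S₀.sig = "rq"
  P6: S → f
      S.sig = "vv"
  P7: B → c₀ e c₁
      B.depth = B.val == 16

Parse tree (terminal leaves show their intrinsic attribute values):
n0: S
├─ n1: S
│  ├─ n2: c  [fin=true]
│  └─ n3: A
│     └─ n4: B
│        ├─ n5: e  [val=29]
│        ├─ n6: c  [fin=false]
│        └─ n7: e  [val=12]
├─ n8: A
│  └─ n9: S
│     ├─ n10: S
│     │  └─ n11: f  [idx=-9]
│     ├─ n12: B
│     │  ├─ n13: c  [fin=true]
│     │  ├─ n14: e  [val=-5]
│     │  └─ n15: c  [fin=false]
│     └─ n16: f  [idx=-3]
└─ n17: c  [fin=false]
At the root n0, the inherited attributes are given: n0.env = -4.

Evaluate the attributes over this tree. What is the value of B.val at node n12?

16

1. n0.env = -4  [given at root]
2. n1.env = 26  [S₀.env * -2 + 18]
3. n2.fin = true  [terminal]
4. n3.hot = 13  [13]
5. n4.val = 7  [7]
6. n5.val = 29  [terminal]
7. n6.fin = false  [terminal]
8. n7.val = 12  [terminal]
9. n4.depth = true  [c.fin == false]
10. n3.idx = 1  [1]
11. n3.depth = 22  [A.hot * -2 + 48]
12. n3.fin = 0  [A.hot - 13]
13. n1.sig = "pw"  ["pw"]
14. n8.hot = 10  [S₀.env + 14]
15. n9.env = 20  [A.hot + 10]
16. n10.env = 27  [S₀.env + 7]
17. n11.idx = -9  [terminal]
18. n10.sig = "vv"  ["vv"]
19. n12.val = 16  [S₀.env * -1 + 36]
20. n13.fin = true  [terminal]
21. n14.val = -5  [terminal]
22. n15.fin = false  [terminal]
23. n12.depth = true  [B.val == 16]
24. n16.idx = -3  [terminal]
25. n9.sig = "rq"  ["rq"]
26. n8.idx = 26  [26]
27. n8.depth = 16  [A.hot + 6]
28. n8.fin = 13  [len(S.sig) + 11]
29. n17.fin = false  [terminal]
30. n0.sig = "qp"  ["qp"]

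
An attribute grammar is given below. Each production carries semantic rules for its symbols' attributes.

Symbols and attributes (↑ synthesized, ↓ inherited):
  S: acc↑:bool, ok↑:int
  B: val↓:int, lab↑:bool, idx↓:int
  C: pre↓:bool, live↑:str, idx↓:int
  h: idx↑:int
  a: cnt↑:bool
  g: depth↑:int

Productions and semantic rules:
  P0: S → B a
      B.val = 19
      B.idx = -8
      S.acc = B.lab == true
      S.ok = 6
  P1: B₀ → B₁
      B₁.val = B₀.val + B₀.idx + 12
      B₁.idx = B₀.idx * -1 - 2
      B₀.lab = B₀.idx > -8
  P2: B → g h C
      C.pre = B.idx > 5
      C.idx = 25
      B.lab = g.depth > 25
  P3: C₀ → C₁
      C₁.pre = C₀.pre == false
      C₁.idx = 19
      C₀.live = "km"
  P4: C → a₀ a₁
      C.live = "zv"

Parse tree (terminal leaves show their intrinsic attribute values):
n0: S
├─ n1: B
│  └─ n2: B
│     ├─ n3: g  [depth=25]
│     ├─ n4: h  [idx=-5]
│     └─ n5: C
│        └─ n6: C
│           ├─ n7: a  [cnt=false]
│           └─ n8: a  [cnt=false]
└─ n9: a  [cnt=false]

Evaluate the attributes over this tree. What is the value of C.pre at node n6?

false

1. n1.val = 19  [19]
2. n1.idx = -8  [-8]
3. n2.val = 23  [B₀.val + B₀.idx + 12]
4. n2.idx = 6  [B₀.idx * -1 - 2]
5. n3.depth = 25  [terminal]
6. n4.idx = -5  [terminal]
7. n5.pre = true  [B.idx > 5]
8. n5.idx = 25  [25]
9. n6.pre = false  [C₀.pre == false]
10. n6.idx = 19  [19]
11. n7.cnt = false  [terminal]
12. n8.cnt = false  [terminal]
13. n6.live = "zv"  ["zv"]
14. n5.live = "km"  ["km"]
15. n2.lab = false  [g.depth > 25]
16. n1.lab = false  [B₀.idx > -8]
17. n9.cnt = false  [terminal]
18. n0.acc = false  [B.lab == true]
19. n0.ok = 6  [6]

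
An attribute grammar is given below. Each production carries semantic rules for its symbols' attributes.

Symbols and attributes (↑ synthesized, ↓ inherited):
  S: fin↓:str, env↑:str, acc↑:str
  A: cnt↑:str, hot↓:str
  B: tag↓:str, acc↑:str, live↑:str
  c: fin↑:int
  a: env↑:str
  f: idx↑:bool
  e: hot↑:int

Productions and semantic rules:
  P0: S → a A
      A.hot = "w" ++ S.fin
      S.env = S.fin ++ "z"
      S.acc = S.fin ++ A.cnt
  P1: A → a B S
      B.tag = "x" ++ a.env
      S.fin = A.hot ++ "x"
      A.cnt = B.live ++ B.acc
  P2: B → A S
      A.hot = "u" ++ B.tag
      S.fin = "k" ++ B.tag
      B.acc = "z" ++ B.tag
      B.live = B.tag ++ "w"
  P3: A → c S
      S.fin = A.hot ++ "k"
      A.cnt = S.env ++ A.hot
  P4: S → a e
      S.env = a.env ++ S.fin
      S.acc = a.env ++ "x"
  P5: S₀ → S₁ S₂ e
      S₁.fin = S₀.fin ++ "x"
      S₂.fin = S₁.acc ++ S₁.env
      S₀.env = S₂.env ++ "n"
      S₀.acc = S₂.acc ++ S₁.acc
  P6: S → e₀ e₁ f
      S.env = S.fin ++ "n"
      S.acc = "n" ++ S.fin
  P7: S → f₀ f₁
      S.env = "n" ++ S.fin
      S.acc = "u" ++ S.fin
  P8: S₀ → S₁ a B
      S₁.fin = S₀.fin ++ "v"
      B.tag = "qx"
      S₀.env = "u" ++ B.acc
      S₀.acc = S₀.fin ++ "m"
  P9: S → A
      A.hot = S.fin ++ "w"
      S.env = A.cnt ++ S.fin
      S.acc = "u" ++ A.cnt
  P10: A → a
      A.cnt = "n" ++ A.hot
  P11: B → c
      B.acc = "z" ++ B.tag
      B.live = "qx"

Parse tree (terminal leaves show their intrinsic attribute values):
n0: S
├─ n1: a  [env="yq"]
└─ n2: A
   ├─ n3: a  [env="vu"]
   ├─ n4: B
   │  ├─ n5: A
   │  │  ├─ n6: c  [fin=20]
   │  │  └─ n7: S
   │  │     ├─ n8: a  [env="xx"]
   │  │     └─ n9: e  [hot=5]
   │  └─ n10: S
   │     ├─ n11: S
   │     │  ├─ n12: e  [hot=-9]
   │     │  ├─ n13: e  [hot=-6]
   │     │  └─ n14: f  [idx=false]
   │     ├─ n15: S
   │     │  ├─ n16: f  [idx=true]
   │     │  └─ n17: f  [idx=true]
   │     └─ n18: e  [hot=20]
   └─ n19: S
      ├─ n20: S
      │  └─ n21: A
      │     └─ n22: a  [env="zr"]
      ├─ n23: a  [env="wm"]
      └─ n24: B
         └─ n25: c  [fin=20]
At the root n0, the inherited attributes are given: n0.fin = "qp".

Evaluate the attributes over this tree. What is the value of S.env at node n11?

"kxvuxn"

1. n0.fin = "qp"  [given at root]
2. n1.env = "yq"  [terminal]
3. n2.hot = "wqp"  ["w" ++ S.fin]
4. n3.env = "vu"  [terminal]
5. n4.tag = "xvu"  ["x" ++ a.env]
6. n5.hot = "uxvu"  ["u" ++ B.tag]
7. n6.fin = 20  [terminal]
8. n7.fin = "uxvuk"  [A.hot ++ "k"]
9. n8.env = "xx"  [terminal]
10. n9.hot = 5  [terminal]
11. n7.env = "xxuxvuk"  [a.env ++ S.fin]
12. n7.acc = "xxx"  [a.env ++ "x"]
13. n5.cnt = "xxuxvukuxvu"  [S.env ++ A.hot]
14. n10.fin = "kxvu"  ["k" ++ B.tag]
15. n11.fin = "kxvux"  [S₀.fin ++ "x"]
16. n12.hot = -9  [terminal]
17. n13.hot = -6  [terminal]
18. n14.idx = false  [terminal]
19. n11.env = "kxvuxn"  [S.fin ++ "n"]
20. n11.acc = "nkxvux"  ["n" ++ S.fin]
21. n15.fin = "nkxvuxkxvuxn"  [S₁.acc ++ S₁.env]
22. n16.idx = true  [terminal]
23. n17.idx = true  [terminal]
24. n15.env = "nnkxvuxkxvuxn"  ["n" ++ S.fin]
25. n15.acc = "unkxvuxkxvuxn"  ["u" ++ S.fin]
26. n18.hot = 20  [terminal]
27. n10.env = "nnkxvuxkxvuxnn"  [S₂.env ++ "n"]
28. n10.acc = "unkxvuxkxvuxnnkxvux"  [S₂.acc ++ S₁.acc]
29. n4.acc = "zxvu"  ["z" ++ B.tag]
30. n4.live = "xvuw"  [B.tag ++ "w"]
31. n19.fin = "wqpx"  [A.hot ++ "x"]
32. n20.fin = "wqpxv"  [S₀.fin ++ "v"]
33. n21.hot = "wqpxvw"  [S.fin ++ "w"]
34. n22.env = "zr"  [terminal]
35. n21.cnt = "nwqpxvw"  ["n" ++ A.hot]
36. n20.env = "nwqpxvwwqpxv"  [A.cnt ++ S.fin]
37. n20.acc = "unwqpxvw"  ["u" ++ A.cnt]
38. n23.env = "wm"  [terminal]
39. n24.tag = "qx"  ["qx"]
40. n25.fin = 20  [terminal]
41. n24.acc = "zqx"  ["z" ++ B.tag]
42. n24.live = "qx"  ["qx"]
43. n19.env = "uzqx"  ["u" ++ B.acc]
44. n19.acc = "wqpxm"  [S₀.fin ++ "m"]
45. n2.cnt = "xvuwzxvu"  [B.live ++ B.acc]
46. n0.env = "qpz"  [S.fin ++ "z"]
47. n0.acc = "qpxvuwzxvu"  [S.fin ++ A.cnt]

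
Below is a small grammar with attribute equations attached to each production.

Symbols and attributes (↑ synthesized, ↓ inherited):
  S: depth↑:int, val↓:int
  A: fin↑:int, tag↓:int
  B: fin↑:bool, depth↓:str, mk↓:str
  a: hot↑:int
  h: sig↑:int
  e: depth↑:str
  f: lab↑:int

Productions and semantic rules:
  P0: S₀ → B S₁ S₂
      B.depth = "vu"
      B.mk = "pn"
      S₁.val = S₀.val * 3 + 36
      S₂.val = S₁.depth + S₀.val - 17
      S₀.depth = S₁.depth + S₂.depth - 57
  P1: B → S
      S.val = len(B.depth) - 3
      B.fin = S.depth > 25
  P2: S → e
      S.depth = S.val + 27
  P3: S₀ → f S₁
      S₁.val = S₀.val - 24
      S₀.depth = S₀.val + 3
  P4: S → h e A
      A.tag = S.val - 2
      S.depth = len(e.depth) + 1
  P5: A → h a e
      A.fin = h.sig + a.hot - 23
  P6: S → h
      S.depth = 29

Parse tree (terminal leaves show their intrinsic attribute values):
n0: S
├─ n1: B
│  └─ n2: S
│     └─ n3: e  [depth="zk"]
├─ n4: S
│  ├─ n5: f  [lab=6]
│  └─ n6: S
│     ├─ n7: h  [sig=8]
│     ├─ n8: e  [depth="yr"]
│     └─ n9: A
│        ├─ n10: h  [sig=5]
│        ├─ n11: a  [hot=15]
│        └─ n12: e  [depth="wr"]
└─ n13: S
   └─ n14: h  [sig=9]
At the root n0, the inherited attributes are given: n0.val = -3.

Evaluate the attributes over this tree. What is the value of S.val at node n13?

10

1. n0.val = -3  [given at root]
2. n1.depth = "vu"  ["vu"]
3. n1.mk = "pn"  ["pn"]
4. n2.val = -1  [len(B.depth) - 3]
5. n3.depth = "zk"  [terminal]
6. n2.depth = 26  [S.val + 27]
7. n1.fin = true  [S.depth > 25]
8. n4.val = 27  [S₀.val * 3 + 36]
9. n5.lab = 6  [terminal]
10. n6.val = 3  [S₀.val - 24]
11. n7.sig = 8  [terminal]
12. n8.depth = "yr"  [terminal]
13. n9.tag = 1  [S.val - 2]
14. n10.sig = 5  [terminal]
15. n11.hot = 15  [terminal]
16. n12.depth = "wr"  [terminal]
17. n9.fin = -3  [h.sig + a.hot - 23]
18. n6.depth = 3  [len(e.depth) + 1]
19. n4.depth = 30  [S₀.val + 3]
20. n13.val = 10  [S₁.depth + S₀.val - 17]
21. n14.sig = 9  [terminal]
22. n13.depth = 29  [29]
23. n0.depth = 2  [S₁.depth + S₂.depth - 57]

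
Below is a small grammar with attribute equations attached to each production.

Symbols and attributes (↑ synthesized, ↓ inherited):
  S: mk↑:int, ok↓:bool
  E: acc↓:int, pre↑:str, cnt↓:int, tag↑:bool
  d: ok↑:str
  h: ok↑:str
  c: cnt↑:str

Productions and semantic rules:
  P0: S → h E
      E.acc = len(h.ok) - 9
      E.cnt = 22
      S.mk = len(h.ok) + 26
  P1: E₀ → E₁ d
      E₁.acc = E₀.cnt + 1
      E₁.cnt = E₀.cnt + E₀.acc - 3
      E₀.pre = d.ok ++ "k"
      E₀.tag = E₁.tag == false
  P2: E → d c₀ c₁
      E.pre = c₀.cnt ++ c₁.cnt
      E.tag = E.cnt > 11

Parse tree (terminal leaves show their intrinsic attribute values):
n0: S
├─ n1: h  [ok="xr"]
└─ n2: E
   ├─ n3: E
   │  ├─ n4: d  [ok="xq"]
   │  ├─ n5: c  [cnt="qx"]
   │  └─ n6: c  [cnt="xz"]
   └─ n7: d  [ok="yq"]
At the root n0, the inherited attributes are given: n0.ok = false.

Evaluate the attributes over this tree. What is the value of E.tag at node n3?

true

1. n0.ok = false  [given at root]
2. n1.ok = "xr"  [terminal]
3. n2.acc = -7  [len(h.ok) - 9]
4. n2.cnt = 22  [22]
5. n3.acc = 23  [E₀.cnt + 1]
6. n3.cnt = 12  [E₀.cnt + E₀.acc - 3]
7. n4.ok = "xq"  [terminal]
8. n5.cnt = "qx"  [terminal]
9. n6.cnt = "xz"  [terminal]
10. n3.pre = "qxxz"  [c₀.cnt ++ c₁.cnt]
11. n3.tag = true  [E.cnt > 11]
12. n7.ok = "yq"  [terminal]
13. n2.pre = "yqk"  [d.ok ++ "k"]
14. n2.tag = false  [E₁.tag == false]
15. n0.mk = 28  [len(h.ok) + 26]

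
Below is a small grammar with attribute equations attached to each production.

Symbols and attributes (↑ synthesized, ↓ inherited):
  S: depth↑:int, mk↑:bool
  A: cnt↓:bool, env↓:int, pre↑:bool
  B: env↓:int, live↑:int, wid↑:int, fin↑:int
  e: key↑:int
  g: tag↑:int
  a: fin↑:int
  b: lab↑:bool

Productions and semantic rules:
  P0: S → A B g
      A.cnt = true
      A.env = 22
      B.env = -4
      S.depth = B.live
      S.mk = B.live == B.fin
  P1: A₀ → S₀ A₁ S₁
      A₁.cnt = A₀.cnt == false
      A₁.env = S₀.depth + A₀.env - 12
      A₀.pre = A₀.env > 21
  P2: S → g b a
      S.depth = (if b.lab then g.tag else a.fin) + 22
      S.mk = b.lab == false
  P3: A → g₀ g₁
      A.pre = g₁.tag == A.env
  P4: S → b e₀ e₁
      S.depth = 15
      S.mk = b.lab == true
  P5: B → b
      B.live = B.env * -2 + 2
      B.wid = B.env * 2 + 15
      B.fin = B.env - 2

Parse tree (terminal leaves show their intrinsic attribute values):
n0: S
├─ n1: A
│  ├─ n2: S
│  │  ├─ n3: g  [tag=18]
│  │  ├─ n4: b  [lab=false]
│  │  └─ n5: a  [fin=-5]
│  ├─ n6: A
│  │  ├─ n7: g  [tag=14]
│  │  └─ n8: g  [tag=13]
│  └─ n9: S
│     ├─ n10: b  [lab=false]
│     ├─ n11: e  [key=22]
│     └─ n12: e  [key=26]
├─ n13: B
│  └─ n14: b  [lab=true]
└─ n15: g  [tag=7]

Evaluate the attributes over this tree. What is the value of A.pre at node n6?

false

1. n1.cnt = true  [true]
2. n1.env = 22  [22]
3. n3.tag = 18  [terminal]
4. n4.lab = false  [terminal]
5. n5.fin = -5  [terminal]
6. n2.depth = 17  [(if b.lab then g.tag else a.fin) + 22]
7. n2.mk = true  [b.lab == false]
8. n6.cnt = false  [A₀.cnt == false]
9. n6.env = 27  [S₀.depth + A₀.env - 12]
10. n7.tag = 14  [terminal]
11. n8.tag = 13  [terminal]
12. n6.pre = false  [g₁.tag == A.env]
13. n10.lab = false  [terminal]
14. n11.key = 22  [terminal]
15. n12.key = 26  [terminal]
16. n9.depth = 15  [15]
17. n9.mk = false  [b.lab == true]
18. n1.pre = true  [A₀.env > 21]
19. n13.env = -4  [-4]
20. n14.lab = true  [terminal]
21. n13.live = 10  [B.env * -2 + 2]
22. n13.wid = 7  [B.env * 2 + 15]
23. n13.fin = -6  [B.env - 2]
24. n15.tag = 7  [terminal]
25. n0.depth = 10  [B.live]
26. n0.mk = false  [B.live == B.fin]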